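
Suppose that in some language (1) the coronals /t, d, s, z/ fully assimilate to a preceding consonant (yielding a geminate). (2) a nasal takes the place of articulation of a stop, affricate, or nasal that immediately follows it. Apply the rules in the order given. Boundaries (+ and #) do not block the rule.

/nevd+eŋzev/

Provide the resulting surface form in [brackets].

[nevv+eŋŋev]

Rule 1: /d/ after /v/ → [v] (total assimilation)
Rule 1: /z/ after /ŋ/ → [ŋ] (total assimilation)
After rule 1: nevv+eŋŋev
Rule 2: no segment meets the rule's conditions; no change.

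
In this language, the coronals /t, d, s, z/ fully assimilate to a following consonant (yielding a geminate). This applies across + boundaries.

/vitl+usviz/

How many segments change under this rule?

/t/ before /l/ → [l] (total assimilation)
/s/ before /v/ → [v] (total assimilation)
2 segments change.

2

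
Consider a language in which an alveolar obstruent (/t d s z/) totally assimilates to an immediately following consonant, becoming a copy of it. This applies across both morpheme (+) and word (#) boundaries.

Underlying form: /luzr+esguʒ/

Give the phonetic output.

[lurr+egguʒ]

/z/ before /r/ → [r] (total assimilation)
/s/ before /g/ → [g] (total assimilation)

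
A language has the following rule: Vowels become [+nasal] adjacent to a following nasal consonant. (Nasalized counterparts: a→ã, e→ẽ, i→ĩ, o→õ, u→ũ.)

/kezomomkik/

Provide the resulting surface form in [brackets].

[kezõmõmkik]

/o/ before nasal /m/ → [õ]
/o/ before nasal /m/ → [õ]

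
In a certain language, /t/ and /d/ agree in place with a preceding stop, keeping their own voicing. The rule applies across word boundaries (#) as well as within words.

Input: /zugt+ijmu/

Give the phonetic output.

[zugk+ijmu]

/t/ after /g/ (velar) → [k]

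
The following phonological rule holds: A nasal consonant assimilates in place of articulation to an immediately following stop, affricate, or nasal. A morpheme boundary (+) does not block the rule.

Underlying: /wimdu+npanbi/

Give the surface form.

[windu+mpambi]

/m/ before /d/ (alveolar) → [n]
/n/ before /p/ (labial) → [m]
/n/ before /b/ (labial) → [m]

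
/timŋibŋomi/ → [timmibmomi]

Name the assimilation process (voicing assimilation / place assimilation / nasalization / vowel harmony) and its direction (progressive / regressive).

/ŋ/→[m] /ŋ/→[m].
Each target copies a feature from the preceding segment, so the direction is progressive.

place assimilation, progressive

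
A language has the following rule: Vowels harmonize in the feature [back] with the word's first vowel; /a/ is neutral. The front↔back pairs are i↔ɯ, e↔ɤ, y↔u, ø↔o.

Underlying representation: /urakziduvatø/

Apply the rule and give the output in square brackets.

[urakzɯduvato]

/i/ harmonizes with /u/ ([+back]) → [ɯ]
/ø/ harmonizes with /u/ ([+back]) → [o]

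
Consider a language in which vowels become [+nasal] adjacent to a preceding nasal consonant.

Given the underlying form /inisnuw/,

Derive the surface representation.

/i/ after nasal /n/ → [ĩ]
/u/ after nasal /n/ → [ũ]

[inĩsnũw]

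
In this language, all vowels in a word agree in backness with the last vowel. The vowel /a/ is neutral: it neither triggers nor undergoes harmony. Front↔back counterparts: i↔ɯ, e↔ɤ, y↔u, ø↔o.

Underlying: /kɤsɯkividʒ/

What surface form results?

[kesikividʒ]

/ɤ/ harmonizes with /i/ ([-back]) → [e]
/ɯ/ harmonizes with /i/ ([-back]) → [i]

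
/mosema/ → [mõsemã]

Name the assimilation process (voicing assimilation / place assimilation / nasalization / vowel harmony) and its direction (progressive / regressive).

nasalization, progressive

/o/→[õ] /a/→[ã].
Each target copies a feature from the preceding segment, so the direction is progressive.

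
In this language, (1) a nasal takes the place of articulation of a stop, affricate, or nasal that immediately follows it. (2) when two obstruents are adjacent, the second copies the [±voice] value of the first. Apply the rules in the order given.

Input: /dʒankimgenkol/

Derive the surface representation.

[dʒaŋkiŋgeŋkol]

Rule 1: /n/ before /k/ (velar) → [ŋ]
Rule 1: /m/ before /g/ (velar) → [ŋ]
Rule 1: /n/ before /k/ (velar) → [ŋ]
After rule 1: dʒaŋkiŋgeŋkol
Rule 2: no segment meets the rule's conditions; no change.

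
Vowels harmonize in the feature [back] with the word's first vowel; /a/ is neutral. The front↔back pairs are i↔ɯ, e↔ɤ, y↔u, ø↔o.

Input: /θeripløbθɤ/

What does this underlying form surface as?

/ɤ/ harmonizes with /e/ ([-back]) → [e]

[θeripløbθe]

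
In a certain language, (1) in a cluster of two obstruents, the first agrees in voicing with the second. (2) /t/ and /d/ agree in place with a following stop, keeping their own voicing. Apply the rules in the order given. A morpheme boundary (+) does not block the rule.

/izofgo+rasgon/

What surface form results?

Rule 1: /f/ before /g/ (voiced) → [v]
Rule 1: /s/ before /g/ (voiced) → [z]
After rule 1: izovgo+razgon
Rule 2: no segment meets the rule's conditions; no change.

[izovgo+razgon]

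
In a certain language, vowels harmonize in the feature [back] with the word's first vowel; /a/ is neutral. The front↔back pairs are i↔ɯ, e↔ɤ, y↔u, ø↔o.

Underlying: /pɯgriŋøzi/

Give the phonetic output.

/i/ harmonizes with /ɯ/ ([+back]) → [ɯ]
/ø/ harmonizes with /ɯ/ ([+back]) → [o]
/i/ harmonizes with /ɯ/ ([+back]) → [ɯ]

[pɯgrɯŋozɯ]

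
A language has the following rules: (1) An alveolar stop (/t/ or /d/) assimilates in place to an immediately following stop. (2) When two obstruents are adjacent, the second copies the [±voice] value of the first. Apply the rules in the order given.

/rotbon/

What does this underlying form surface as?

Rule 1: /t/ before /b/ (labial) → [p]
After rule 1: ropbon
Rule 2: /b/ after /p/ (voiceless) → [p]

[roppon]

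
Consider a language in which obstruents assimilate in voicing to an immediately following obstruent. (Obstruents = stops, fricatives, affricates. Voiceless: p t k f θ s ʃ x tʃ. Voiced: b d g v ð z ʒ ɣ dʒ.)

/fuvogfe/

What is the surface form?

[fuvokfe]

/g/ before /f/ (voiceless) → [k]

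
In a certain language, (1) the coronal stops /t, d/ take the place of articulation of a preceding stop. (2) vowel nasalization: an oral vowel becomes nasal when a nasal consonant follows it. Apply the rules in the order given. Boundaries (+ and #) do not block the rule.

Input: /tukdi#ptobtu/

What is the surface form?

Rule 1: /d/ after /k/ (velar) → [g]
Rule 1: /t/ after /p/ (labial) → [p]
Rule 1: /t/ after /b/ (labial) → [p]
After rule 1: tukgi#ppobpu
Rule 2: no segment meets the rule's conditions; no change.

[tukgi#ppobpu]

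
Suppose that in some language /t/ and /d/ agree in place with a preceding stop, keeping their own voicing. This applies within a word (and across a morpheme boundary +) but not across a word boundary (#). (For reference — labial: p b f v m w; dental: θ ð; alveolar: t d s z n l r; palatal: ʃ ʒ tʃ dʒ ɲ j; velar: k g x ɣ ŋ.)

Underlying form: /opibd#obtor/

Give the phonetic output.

/d/ after /b/ (labial) → [b]
/t/ after /b/ (labial) → [p]

[opibb#obpor]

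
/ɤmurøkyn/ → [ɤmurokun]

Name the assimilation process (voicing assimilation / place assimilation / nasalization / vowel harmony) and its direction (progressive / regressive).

vowel harmony, progressive

/ø/→[o] /y/→[u].
Vowels agree with the first vowel, so the harmony is progressive.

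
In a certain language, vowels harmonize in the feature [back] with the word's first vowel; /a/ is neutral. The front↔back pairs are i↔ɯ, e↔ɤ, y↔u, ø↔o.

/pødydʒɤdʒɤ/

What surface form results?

/ɤ/ harmonizes with /ø/ ([-back]) → [e]
/ɤ/ harmonizes with /ø/ ([-back]) → [e]

[pødydʒedʒe]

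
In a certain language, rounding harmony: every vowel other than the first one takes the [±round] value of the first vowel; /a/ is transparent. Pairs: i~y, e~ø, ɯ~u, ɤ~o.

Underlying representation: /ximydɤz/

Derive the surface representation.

[ximidɤz]

/y/ harmonizes with /i/ ([-round]) → [i]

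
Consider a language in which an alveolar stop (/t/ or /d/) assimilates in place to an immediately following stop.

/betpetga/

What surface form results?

[beppekga]

/t/ before /p/ (labial) → [p]
/t/ before /g/ (velar) → [k]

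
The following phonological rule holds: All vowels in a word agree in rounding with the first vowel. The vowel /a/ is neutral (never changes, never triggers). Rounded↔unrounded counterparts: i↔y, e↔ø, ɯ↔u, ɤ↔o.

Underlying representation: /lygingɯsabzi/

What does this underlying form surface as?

/i/ harmonizes with /y/ ([+round]) → [y]
/ɯ/ harmonizes with /y/ ([+round]) → [u]
/i/ harmonizes with /y/ ([+round]) → [y]

[lygyngusabzy]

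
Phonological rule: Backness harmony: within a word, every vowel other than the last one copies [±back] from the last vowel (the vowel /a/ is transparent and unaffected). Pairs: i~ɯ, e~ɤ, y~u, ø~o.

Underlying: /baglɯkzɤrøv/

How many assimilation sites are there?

/ɯ/ harmonizes with /ø/ ([-back]) → [i]
/ɤ/ harmonizes with /ø/ ([-back]) → [e]
2 segments change.

2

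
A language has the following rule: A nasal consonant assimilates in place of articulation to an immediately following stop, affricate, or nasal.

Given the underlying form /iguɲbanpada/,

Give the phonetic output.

/ɲ/ before /b/ (labial) → [m]
/n/ before /p/ (labial) → [m]

[igumbampada]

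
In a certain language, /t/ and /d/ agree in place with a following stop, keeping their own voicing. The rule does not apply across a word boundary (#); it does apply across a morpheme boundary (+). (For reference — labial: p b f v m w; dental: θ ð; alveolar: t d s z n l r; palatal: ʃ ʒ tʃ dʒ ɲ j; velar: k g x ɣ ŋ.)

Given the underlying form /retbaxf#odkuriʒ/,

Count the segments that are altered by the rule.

2

/t/ before /b/ (labial) → [p]
/d/ before /k/ (velar) → [g]
2 segments change.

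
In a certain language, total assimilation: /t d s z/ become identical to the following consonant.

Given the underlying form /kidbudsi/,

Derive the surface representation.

[kibbussi]

/d/ before /b/ → [b] (total assimilation)
/d/ before /s/ → [s] (total assimilation)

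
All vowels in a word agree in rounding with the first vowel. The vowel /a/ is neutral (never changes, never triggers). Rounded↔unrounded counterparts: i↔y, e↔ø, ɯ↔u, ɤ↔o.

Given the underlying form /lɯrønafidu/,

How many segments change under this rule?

2

/ø/ harmonizes with /ɯ/ ([-round]) → [e]
/u/ harmonizes with /ɯ/ ([-round]) → [ɯ]
2 segments change.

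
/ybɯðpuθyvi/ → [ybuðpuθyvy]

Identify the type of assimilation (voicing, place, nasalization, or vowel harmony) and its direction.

/ɯ/→[u] /i/→[y].
Vowels agree with the first vowel, so the harmony is progressive.

vowel harmony, progressive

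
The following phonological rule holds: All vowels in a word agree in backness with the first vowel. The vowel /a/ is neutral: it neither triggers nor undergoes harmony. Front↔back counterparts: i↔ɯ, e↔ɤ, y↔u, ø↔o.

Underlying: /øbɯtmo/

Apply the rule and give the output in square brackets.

/ɯ/ harmonizes with /ø/ ([-back]) → [i]
/o/ harmonizes with /ø/ ([-back]) → [ø]

[øbitmø]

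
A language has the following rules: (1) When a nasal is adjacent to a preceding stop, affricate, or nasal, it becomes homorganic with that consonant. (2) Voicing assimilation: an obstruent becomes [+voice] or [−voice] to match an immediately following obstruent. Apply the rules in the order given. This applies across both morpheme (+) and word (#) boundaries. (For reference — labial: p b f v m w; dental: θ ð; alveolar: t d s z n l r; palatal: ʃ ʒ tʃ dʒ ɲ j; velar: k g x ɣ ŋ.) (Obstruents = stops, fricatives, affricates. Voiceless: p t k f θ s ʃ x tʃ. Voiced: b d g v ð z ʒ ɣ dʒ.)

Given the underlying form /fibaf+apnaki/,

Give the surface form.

[fibaf+apmaki]

Rule 1: /n/ after /p/ (labial) → [m]
After rule 1: fibaf+apmaki
Rule 2: no segment meets the rule's conditions; no change.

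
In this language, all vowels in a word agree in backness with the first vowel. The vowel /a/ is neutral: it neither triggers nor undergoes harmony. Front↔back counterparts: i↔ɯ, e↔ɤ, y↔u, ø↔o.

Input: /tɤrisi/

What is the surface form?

[tɤrɯsɯ]

/i/ harmonizes with /ɤ/ ([+back]) → [ɯ]
/i/ harmonizes with /ɤ/ ([+back]) → [ɯ]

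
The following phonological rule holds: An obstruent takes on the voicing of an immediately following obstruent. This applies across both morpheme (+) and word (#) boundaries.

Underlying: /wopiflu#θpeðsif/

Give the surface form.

/ð/ before /s/ (voiceless) → [θ]

[wopiflu#θpeθsif]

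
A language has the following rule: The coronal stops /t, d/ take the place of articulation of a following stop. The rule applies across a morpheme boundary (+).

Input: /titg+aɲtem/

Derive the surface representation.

[tikg+aɲtem]

/t/ before /g/ (velar) → [k]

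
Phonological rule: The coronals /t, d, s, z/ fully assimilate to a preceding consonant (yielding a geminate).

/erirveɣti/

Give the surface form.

/t/ after /ɣ/ → [ɣ] (total assimilation)

[erirveɣɣi]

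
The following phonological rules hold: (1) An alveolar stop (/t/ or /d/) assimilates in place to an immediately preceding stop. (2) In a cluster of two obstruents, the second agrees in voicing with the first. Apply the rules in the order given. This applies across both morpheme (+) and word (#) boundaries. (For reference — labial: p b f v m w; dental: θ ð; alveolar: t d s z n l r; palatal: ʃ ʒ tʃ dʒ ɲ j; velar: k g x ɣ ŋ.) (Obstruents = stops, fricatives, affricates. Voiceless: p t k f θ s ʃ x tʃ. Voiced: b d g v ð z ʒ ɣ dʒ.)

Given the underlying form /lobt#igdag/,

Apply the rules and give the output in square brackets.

Rule 1: /t/ after /b/ (labial) → [p]
Rule 1: /d/ after /g/ (velar) → [g]
After rule 1: lobp#iggag
Rule 2: /p/ after /b/ (voiced) → [b]

[lobb#iggag]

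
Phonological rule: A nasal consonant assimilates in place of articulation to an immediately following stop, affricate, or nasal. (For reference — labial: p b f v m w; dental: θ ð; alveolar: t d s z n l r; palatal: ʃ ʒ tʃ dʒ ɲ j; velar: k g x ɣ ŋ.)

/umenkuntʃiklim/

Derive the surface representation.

[umeŋkuɲtʃiklim]

/n/ before /k/ (velar) → [ŋ]
/n/ before /tʃ/ (palatal) → [ɲ]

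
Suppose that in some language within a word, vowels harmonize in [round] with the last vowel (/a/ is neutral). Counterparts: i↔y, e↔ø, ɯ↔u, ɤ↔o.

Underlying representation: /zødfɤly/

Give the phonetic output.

[zødfoly]

/ɤ/ harmonizes with /y/ ([+round]) → [o]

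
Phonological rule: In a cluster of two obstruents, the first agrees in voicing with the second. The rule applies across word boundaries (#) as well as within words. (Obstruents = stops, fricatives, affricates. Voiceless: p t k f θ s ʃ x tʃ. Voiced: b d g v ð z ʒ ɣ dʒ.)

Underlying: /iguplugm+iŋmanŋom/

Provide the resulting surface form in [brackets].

[iguplugm+iŋmanŋom]

no segment meets the rule's conditions; no change.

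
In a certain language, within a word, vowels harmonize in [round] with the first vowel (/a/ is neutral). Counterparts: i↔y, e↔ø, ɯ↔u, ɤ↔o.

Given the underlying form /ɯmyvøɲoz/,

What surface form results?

[ɯmiveɲɤz]

/y/ harmonizes with /ɯ/ ([-round]) → [i]
/ø/ harmonizes with /ɯ/ ([-round]) → [e]
/o/ harmonizes with /ɯ/ ([-round]) → [ɤ]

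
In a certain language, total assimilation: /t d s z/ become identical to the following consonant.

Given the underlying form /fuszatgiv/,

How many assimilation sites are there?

/s/ before /z/ → [z] (total assimilation)
/t/ before /g/ → [g] (total assimilation)
2 segments change.

2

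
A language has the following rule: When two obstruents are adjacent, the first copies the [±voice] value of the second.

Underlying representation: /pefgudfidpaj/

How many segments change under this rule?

/f/ before /g/ (voiced) → [v]
/d/ before /f/ (voiceless) → [t]
/d/ before /p/ (voiceless) → [t]
3 segments change.

3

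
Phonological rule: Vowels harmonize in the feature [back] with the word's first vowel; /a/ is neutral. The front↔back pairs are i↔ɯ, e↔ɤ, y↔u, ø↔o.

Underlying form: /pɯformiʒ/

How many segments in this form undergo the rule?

/i/ harmonizes with /ɯ/ ([+back]) → [ɯ]
1 segment changes.

1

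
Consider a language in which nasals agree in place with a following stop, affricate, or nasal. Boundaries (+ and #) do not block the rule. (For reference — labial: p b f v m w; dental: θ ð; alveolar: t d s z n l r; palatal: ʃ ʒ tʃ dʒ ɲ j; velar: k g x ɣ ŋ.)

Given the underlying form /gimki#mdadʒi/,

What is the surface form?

/m/ before /k/ (velar) → [ŋ]
/m/ before /d/ (alveolar) → [n]

[giŋki#ndadʒi]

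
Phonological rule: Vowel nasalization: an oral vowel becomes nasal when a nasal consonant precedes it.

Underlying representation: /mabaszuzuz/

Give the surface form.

[mãbaszuzuz]

/a/ after nasal /m/ → [ã]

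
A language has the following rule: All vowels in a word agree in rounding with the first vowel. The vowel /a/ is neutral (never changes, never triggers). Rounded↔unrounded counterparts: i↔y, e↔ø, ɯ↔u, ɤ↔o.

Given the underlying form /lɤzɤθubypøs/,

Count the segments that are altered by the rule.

3

/u/ harmonizes with /ɤ/ ([-round]) → [ɯ]
/y/ harmonizes with /ɤ/ ([-round]) → [i]
/ø/ harmonizes with /ɤ/ ([-round]) → [e]
3 segments change.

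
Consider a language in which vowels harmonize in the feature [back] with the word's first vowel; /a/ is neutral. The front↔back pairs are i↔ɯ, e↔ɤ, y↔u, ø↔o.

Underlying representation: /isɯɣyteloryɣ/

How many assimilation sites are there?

2

/ɯ/ harmonizes with /i/ ([-back]) → [i]
/o/ harmonizes with /i/ ([-back]) → [ø]
2 segments change.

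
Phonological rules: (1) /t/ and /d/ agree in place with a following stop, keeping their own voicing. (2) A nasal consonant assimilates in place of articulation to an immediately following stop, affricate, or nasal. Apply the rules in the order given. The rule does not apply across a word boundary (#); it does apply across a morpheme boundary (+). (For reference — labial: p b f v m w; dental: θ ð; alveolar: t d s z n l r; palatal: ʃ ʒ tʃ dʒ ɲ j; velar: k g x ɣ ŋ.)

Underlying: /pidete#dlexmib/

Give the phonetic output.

[pidete#dlexmib]

Rule 1: no segment meets the rule's conditions; no change.
After rule 1: pidete#dlexmib
Rule 2: no segment meets the rule's conditions; no change.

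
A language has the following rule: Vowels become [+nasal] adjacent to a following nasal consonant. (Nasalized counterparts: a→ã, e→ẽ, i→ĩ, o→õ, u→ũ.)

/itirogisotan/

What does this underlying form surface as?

/a/ before nasal /n/ → [ã]

[itirogisotãn]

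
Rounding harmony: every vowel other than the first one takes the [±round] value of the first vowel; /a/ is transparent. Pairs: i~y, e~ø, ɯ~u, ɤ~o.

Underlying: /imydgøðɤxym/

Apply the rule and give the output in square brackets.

/y/ harmonizes with /i/ ([-round]) → [i]
/ø/ harmonizes with /i/ ([-round]) → [e]
/y/ harmonizes with /i/ ([-round]) → [i]

[imidgeðɤxim]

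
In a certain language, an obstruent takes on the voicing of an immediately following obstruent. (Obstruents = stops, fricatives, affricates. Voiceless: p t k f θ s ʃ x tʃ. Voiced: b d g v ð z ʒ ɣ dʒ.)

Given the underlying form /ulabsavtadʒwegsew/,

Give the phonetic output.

[ulapsaftadʒweksew]

/b/ before /s/ (voiceless) → [p]
/v/ before /t/ (voiceless) → [f]
/g/ before /s/ (voiceless) → [k]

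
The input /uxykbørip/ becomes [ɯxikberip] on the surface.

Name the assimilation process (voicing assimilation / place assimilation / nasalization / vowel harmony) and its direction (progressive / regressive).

/u/→[ɯ] /y/→[i] /ø/→[e].
Vowels agree with the last vowel, so the harmony is regressive.

vowel harmony, regressive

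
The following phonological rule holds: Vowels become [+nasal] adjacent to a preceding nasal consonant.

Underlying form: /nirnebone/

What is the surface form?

/i/ after nasal /n/ → [ĩ]
/e/ after nasal /n/ → [ẽ]
/e/ after nasal /n/ → [ẽ]

[nĩrnẽbonẽ]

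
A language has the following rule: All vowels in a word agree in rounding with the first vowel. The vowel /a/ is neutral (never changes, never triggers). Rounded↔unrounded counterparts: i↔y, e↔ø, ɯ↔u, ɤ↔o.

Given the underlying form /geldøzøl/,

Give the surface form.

/ø/ harmonizes with /e/ ([-round]) → [e]
/ø/ harmonizes with /e/ ([-round]) → [e]

[geldezel]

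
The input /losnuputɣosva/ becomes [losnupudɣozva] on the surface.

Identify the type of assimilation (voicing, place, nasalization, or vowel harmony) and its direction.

/t/→[d] /s/→[z].
Each target copies a feature from the following segment, so the direction is regressive.

voicing assimilation, regressive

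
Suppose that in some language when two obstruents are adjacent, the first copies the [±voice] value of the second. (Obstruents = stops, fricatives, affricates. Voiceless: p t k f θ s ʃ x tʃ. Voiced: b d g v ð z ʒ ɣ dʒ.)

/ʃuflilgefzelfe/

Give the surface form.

/f/ before /z/ (voiced) → [v]

[ʃuflilgevzelfe]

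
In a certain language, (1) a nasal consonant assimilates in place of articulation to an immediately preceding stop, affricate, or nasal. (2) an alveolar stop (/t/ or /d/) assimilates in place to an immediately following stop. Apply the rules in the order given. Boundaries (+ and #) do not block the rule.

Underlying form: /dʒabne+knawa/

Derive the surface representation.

Rule 1: /n/ after /b/ (labial) → [m]
Rule 1: /n/ after /k/ (velar) → [ŋ]
After rule 1: dʒabme+kŋawa
Rule 2: no segment meets the rule's conditions; no change.

[dʒabme+kŋawa]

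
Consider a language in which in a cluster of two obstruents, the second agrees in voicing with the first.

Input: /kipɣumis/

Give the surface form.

[kipxumis]

/ɣ/ after /p/ (voiceless) → [x]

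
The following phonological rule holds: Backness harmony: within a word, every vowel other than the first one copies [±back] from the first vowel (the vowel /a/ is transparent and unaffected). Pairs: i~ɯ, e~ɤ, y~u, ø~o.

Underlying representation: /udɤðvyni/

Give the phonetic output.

[udɤðvunɯ]

/y/ harmonizes with /u/ ([+back]) → [u]
/i/ harmonizes with /u/ ([+back]) → [ɯ]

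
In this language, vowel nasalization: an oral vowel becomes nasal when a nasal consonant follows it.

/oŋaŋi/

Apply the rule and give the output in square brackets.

/o/ before nasal /ŋ/ → [õ]
/a/ before nasal /ŋ/ → [ã]

[õŋãŋi]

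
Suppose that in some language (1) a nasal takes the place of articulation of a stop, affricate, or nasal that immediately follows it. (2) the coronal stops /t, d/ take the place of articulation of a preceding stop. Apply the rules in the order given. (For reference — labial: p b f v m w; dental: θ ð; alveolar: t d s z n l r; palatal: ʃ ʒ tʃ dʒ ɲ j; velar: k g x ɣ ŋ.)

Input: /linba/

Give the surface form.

[limba]

Rule 1: /n/ before /b/ (labial) → [m]
After rule 1: limba
Rule 2: no segment meets the rule's conditions; no change.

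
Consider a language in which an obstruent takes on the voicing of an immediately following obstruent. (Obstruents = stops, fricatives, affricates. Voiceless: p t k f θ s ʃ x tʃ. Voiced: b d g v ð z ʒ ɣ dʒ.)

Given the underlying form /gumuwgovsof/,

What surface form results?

/v/ before /s/ (voiceless) → [f]

[gumuwgofsof]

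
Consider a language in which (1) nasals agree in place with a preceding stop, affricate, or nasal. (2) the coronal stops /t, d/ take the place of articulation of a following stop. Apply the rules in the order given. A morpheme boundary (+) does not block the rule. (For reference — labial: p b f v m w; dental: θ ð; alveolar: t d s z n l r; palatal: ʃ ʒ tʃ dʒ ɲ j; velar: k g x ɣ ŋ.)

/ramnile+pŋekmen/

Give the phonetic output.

Rule 1: /n/ after /m/ (labial) → [m]
Rule 1: /ŋ/ after /p/ (labial) → [m]
Rule 1: /m/ after /k/ (velar) → [ŋ]
After rule 1: rammile+pmekŋen
Rule 2: no segment meets the rule's conditions; no change.

[rammile+pmekŋen]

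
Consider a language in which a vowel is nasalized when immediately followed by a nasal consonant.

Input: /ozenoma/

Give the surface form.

/e/ before nasal /n/ → [ẽ]
/o/ before nasal /m/ → [õ]

[ozẽnõma]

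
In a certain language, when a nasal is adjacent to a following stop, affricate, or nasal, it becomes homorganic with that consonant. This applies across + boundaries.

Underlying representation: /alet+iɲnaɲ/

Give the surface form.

/ɲ/ before /n/ (alveolar) → [n]

[alet+innaɲ]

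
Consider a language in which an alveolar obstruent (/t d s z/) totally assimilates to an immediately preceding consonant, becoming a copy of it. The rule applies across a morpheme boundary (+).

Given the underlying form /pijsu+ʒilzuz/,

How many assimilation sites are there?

/s/ after /j/ → [j] (total assimilation)
/z/ after /l/ → [l] (total assimilation)
2 segments change.

2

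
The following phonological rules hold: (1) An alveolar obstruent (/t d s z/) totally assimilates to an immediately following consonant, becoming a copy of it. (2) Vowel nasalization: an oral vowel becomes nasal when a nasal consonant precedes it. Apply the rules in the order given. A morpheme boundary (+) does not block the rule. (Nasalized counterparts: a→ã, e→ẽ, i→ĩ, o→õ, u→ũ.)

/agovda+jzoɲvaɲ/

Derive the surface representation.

Rule 1: no segment meets the rule's conditions; no change.
After rule 1: agovda+jzoɲvaɲ
Rule 2: no segment meets the rule's conditions; no change.

[agovda+jzoɲvaɲ]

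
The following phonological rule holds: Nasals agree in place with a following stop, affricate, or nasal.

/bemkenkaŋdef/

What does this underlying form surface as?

/m/ before /k/ (velar) → [ŋ]
/n/ before /k/ (velar) → [ŋ]
/ŋ/ before /d/ (alveolar) → [n]

[beŋkeŋkandef]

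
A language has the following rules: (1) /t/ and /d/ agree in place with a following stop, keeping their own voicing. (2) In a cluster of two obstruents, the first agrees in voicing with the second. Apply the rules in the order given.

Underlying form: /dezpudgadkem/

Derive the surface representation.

Rule 1: /d/ before /g/ (velar) → [g]
Rule 1: /d/ before /k/ (velar) → [g]
After rule 1: dezpuggagkem
Rule 2: /z/ before /p/ (voiceless) → [s]
Rule 2: /g/ before /k/ (voiceless) → [k]

[despuggakkem]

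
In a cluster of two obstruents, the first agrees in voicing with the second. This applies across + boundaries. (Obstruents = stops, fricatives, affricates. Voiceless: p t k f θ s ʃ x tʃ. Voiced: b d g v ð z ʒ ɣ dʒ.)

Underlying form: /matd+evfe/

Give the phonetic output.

/t/ before /d/ (voiced) → [d]
/v/ before /f/ (voiceless) → [f]

[madd+effe]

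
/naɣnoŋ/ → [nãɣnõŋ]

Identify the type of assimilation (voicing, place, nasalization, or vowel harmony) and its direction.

/a/→[ã] /o/→[õ].
Each target copies a feature from the preceding segment, so the direction is progressive.

nasalization, progressive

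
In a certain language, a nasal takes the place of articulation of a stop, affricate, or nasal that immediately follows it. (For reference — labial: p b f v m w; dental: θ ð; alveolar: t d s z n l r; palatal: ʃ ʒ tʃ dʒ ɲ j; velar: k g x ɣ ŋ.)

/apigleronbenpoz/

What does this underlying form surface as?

[apiglerombempoz]

/n/ before /b/ (labial) → [m]
/n/ before /p/ (labial) → [m]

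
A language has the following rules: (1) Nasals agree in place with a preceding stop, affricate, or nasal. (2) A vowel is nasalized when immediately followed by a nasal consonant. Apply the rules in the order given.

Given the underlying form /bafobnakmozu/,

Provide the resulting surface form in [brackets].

[bafobmakŋozu]

Rule 1: /n/ after /b/ (labial) → [m]
Rule 1: /m/ after /k/ (velar) → [ŋ]
After rule 1: bafobmakŋozu
Rule 2: no segment meets the rule's conditions; no change.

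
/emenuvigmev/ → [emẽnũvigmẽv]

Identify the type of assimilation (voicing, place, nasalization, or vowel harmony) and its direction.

nasalization, progressive

/e/→[ẽ] /u/→[ũ] /e/→[ẽ].
Each target copies a feature from the preceding segment, so the direction is progressive.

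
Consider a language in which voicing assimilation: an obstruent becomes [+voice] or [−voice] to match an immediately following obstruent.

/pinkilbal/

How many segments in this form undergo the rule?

No segment meets the rule's conditions.

0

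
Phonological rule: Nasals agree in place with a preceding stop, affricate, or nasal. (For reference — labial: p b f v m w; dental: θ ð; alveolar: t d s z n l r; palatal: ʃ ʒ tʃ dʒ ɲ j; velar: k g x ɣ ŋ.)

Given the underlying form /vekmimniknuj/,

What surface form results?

/m/ after /k/ (velar) → [ŋ]
/n/ after /m/ (labial) → [m]
/n/ after /k/ (velar) → [ŋ]

[vekŋimmikŋuj]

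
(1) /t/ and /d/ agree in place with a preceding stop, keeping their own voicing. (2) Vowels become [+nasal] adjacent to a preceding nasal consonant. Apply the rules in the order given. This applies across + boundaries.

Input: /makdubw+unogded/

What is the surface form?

Rule 1: /d/ after /k/ (velar) → [g]
Rule 1: /d/ after /g/ (velar) → [g]
After rule 1: makgubw+unogged
Rule 2: /a/ after nasal /m/ → [ã]
Rule 2: /o/ after nasal /n/ → [õ]

[mãkgubw+unõgged]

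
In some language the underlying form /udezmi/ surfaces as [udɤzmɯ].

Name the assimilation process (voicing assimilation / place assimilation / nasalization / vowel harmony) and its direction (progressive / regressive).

vowel harmony, progressive

/e/→[ɤ] /i/→[ɯ].
Vowels agree with the first vowel, so the harmony is progressive.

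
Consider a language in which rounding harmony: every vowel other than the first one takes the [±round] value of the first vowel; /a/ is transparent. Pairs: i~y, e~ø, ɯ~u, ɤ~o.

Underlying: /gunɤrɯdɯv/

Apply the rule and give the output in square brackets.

/ɤ/ harmonizes with /u/ ([+round]) → [o]
/ɯ/ harmonizes with /u/ ([+round]) → [u]
/ɯ/ harmonizes with /u/ ([+round]) → [u]

[gunoruduv]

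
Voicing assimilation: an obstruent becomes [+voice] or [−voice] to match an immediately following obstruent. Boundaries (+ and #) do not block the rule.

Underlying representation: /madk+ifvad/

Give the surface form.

[matk+ivvad]

/d/ before /k/ (voiceless) → [t]
/f/ before /v/ (voiced) → [v]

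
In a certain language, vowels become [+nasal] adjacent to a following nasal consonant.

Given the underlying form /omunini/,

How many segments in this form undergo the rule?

/o/ before nasal /m/ → [õ]
/u/ before nasal /n/ → [ũ]
/i/ before nasal /n/ → [ĩ]
3 segments change.

3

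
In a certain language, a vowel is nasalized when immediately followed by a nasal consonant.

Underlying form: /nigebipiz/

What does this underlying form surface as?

no segment meets the rule's conditions; no change.

[nigebipiz]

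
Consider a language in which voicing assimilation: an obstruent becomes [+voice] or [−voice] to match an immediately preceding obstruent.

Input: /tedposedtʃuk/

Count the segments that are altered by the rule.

2

/p/ after /d/ (voiced) → [b]
/tʃ/ after /d/ (voiced) → [dʒ]
2 segments change.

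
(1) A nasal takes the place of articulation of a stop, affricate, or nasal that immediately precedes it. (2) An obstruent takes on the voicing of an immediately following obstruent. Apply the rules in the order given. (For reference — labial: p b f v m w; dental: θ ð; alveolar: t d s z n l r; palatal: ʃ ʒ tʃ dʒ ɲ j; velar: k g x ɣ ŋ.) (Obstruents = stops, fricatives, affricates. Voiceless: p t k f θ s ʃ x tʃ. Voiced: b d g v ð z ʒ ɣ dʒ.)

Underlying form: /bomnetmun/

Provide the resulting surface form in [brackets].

Rule 1: /n/ after /m/ (labial) → [m]
Rule 1: /m/ after /t/ (alveolar) → [n]
After rule 1: bommetnun
Rule 2: no segment meets the rule's conditions; no change.

[bommetnun]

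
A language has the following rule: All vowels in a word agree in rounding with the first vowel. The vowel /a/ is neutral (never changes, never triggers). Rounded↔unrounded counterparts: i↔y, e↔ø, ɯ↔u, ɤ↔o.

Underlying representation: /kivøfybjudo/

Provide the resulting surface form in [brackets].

[kivefibjɯdɤ]

/ø/ harmonizes with /i/ ([-round]) → [e]
/y/ harmonizes with /i/ ([-round]) → [i]
/u/ harmonizes with /i/ ([-round]) → [ɯ]
/o/ harmonizes with /i/ ([-round]) → [ɤ]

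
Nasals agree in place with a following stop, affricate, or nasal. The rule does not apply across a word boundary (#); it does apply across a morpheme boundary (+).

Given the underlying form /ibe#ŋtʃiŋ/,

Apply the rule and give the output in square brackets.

[ibe#ɲtʃiŋ]

/ŋ/ before /tʃ/ (palatal) → [ɲ]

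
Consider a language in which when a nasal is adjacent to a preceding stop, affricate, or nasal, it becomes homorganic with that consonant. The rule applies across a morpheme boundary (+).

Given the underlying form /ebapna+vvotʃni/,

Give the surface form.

[ebapma+vvotʃɲi]

/n/ after /p/ (labial) → [m]
/n/ after /tʃ/ (palatal) → [ɲ]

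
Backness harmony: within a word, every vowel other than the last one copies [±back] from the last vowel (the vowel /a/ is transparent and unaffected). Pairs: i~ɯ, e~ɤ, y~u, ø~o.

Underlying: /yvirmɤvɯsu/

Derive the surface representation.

/y/ harmonizes with /u/ ([+back]) → [u]
/i/ harmonizes with /u/ ([+back]) → [ɯ]

[uvɯrmɤvɯsu]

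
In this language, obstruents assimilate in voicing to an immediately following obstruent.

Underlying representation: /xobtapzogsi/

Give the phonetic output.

/b/ before /t/ (voiceless) → [p]
/p/ before /z/ (voiced) → [b]
/g/ before /s/ (voiceless) → [k]

[xoptabzoksi]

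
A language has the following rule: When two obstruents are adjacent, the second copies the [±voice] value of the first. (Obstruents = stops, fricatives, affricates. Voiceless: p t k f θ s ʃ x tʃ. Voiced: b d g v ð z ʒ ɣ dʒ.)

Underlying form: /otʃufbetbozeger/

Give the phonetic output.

[otʃufpetpozeger]

/b/ after /f/ (voiceless) → [p]
/b/ after /t/ (voiceless) → [p]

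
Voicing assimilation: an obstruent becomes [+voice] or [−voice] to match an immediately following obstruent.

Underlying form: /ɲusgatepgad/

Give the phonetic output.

[ɲuzgatebgad]

/s/ before /g/ (voiced) → [z]
/p/ before /g/ (voiced) → [b]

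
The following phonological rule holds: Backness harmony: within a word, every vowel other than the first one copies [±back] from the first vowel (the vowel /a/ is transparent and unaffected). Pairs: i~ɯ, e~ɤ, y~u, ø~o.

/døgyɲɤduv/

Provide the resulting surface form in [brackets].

[døgyɲedyv]

/ɤ/ harmonizes with /ø/ ([-back]) → [e]
/u/ harmonizes with /ø/ ([-back]) → [y]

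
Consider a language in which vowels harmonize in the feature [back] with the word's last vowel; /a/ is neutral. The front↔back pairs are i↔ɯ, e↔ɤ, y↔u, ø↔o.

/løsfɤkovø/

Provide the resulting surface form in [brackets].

[løsfekøvø]

/ɤ/ harmonizes with /ø/ ([-back]) → [e]
/o/ harmonizes with /ø/ ([-back]) → [ø]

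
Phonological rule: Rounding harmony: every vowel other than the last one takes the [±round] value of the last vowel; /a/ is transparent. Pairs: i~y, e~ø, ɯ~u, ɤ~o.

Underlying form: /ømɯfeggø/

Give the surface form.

[ømuføggø]

/ɯ/ harmonizes with /ø/ ([+round]) → [u]
/e/ harmonizes with /ø/ ([+round]) → [ø]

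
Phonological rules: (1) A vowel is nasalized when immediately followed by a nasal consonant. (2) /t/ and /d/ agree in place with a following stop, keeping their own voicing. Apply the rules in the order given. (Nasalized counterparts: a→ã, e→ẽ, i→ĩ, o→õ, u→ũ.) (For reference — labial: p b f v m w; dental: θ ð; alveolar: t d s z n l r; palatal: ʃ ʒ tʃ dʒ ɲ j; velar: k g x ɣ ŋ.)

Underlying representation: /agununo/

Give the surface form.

[agũnũno]

Rule 1: /u/ before nasal /n/ → [ũ]
Rule 1: /u/ before nasal /n/ → [ũ]
After rule 1: agũnũno
Rule 2: no segment meets the rule's conditions; no change.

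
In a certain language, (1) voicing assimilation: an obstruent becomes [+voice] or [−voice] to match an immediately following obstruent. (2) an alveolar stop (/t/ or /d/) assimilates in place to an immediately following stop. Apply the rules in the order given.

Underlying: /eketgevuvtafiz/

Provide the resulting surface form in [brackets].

[ekeggevuftafiz]

Rule 1: /t/ before /g/ (voiced) → [d]
Rule 1: /v/ before /t/ (voiceless) → [f]
After rule 1: ekedgevuftafiz
Rule 2: /d/ before /g/ (velar) → [g]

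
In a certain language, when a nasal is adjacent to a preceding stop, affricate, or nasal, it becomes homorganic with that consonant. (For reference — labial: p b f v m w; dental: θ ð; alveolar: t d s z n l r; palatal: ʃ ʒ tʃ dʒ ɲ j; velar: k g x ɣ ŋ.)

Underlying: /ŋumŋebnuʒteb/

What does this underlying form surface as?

[ŋummebmuʒteb]

/ŋ/ after /m/ (labial) → [m]
/n/ after /b/ (labial) → [m]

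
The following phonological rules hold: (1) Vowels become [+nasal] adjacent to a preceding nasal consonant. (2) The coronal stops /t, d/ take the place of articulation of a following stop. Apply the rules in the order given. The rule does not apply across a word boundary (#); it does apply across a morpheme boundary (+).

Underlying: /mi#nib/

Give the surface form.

[mĩ#nĩb]

Rule 1: /i/ after nasal /m/ → [ĩ]
Rule 1: /i/ after nasal /n/ → [ĩ]
After rule 1: mĩ#nĩb
Rule 2: no segment meets the rule's conditions; no change.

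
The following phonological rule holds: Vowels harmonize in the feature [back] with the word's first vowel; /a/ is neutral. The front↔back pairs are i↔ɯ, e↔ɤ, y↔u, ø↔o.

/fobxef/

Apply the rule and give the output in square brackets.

[fobxɤf]

/e/ harmonizes with /o/ ([+back]) → [ɤ]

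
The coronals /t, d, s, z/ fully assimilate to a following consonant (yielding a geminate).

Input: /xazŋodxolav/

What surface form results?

[xaŋŋoxxolav]

/z/ before /ŋ/ → [ŋ] (total assimilation)
/d/ before /x/ → [x] (total assimilation)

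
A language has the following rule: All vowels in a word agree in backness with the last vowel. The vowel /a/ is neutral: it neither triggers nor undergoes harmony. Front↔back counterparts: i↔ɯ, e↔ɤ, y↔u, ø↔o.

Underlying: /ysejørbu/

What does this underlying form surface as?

[usɤjorbu]

/y/ harmonizes with /u/ ([+back]) → [u]
/e/ harmonizes with /u/ ([+back]) → [ɤ]
/ø/ harmonizes with /u/ ([+back]) → [o]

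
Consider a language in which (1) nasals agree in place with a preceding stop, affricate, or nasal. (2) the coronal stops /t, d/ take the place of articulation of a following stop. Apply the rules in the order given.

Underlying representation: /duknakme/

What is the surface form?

[dukŋakŋe]

Rule 1: /n/ after /k/ (velar) → [ŋ]
Rule 1: /m/ after /k/ (velar) → [ŋ]
After rule 1: dukŋakŋe
Rule 2: no segment meets the rule's conditions; no change.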